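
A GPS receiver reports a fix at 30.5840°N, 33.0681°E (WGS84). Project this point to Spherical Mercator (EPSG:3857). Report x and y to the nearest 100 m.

x 3681100 m, y 3578800 m

Web Mercator is spherical with R = a = 6378137 m.
x = R·λ = 6378137 × 0.577147222 = 3681124.054 m.
y = R·ln tan(π/4 + φ/2) = 6378137 × 0.561110659 = 3578840.656 m.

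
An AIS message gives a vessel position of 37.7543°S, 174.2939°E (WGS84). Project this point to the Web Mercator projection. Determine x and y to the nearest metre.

Web Mercator is spherical with R = a = 6378137 m.
x = R·λ = 6378137 × 3.042002421 = 19402308.196 m.
y = R·ln tan(π/4 + φ/2) = 6378137 × -0.712555179 = -4544774.552 m.

x 19402308 m, y -4544775 m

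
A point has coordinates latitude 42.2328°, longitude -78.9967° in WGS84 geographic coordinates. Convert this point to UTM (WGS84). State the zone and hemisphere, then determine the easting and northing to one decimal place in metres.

Longitude -78.9967° lies in the 6° band [-84°, -78°), giving zone 17; latitude is north of the equator, so 17N.
Zone 17 central meridian λ₀ = 6×17 − 183 = -81°; Δλ = +2.0033°.
Transverse Mercator on WGS84 with k₀ = 0.9996 gives E = 665305.758 m, N = 4677567.110 m.

Zone 17N: E 665305.8 m, N 4677567.1 m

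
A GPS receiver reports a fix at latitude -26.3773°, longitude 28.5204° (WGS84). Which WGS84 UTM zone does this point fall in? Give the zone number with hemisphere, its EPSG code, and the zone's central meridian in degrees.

Zone 35S (EPSG:32735), central meridian 27°

UTM zone = ⌊(λ + 180)/6⌋ + 1; 28.5204° ∈ [24°, 30°) → zone 35.
Hemisphere: S (φ < 0).
Central meridian λ₀ = 6×35 − 183 = 27°.
EPSG code: 32735.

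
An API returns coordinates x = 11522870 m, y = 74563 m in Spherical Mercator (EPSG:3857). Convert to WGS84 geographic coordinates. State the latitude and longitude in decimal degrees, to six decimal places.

lat 0.669796°, lon 103.511702°

R = 6378137 m. λ = x/R = 103.51170238°.
φ = 2·arctan(exp(y/R)) − 90° = 2·arctan(1.01176) − 90° = 0.66979557°.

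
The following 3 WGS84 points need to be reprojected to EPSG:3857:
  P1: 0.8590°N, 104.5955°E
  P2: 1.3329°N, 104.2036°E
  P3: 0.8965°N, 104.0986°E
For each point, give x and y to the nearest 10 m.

P1: x 11643520 m, y 95630 m; P2: x 11599890 m, y 148390 m; P3: x 11588200 m, y 99800 m

Web Mercator: x = R·λ, y = R·ln tan(π/4+φ/2), R = 6378137 m.
P1 (0.8590°, 104.5955°) → (11643517.799, 95627.025) m.
P2 (1.3329°, 104.2036°) → (11599891.691, 148391.135) m.
P3 (0.8965°, 104.0986°) → (11588203.144, 99801.996) m.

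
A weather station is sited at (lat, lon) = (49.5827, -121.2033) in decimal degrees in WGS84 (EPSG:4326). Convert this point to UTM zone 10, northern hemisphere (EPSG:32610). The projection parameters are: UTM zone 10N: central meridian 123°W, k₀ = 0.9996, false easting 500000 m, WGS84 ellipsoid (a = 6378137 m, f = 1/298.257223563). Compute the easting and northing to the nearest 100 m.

Zone 10 central meridian λ₀ = 6×10 − 183 = -123°; Δλ = +1.7967°.
Transverse Mercator on WGS84 with k₀ = 0.9996 gives E = 629871.961 m, N = 5493785.604 m.

E 629900 m, N 5493800 m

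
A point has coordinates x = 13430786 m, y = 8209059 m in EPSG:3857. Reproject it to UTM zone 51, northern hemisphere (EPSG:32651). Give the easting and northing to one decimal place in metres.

E 365569.6 m, N 6557161.1 m

Web Mercator inverse (R = 6378137 m) → φ = 59.13240092°, λ = 120.65080342°.
UTM 51N forward: E = 365569.563 m, N = 6557161.139 m.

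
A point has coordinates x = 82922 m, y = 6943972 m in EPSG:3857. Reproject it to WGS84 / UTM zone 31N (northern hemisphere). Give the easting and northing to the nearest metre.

E 347931 m, N 5851127 m

Web Mercator inverse (R = 6378137 m) → φ = 52.78850236°, λ = 0.74490100°.
UTM 31N forward: E = 347931.484 m, N = 5851127.467 m.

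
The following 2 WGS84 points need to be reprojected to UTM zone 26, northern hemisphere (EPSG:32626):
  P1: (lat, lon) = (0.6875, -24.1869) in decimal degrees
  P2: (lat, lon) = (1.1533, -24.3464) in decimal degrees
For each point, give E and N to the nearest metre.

P1: E 813132 m, N 76082 m; P2: E 795326 m, N 127612 m

UTM zone 26N: λ₀ = -27°, k₀ = 0.9996.
P1 (0.6875°, -24.1869°) → (813131.858, 76081.736) m.
P2 (1.1533°, -24.3464°) → (795326.048, 127612.200) m.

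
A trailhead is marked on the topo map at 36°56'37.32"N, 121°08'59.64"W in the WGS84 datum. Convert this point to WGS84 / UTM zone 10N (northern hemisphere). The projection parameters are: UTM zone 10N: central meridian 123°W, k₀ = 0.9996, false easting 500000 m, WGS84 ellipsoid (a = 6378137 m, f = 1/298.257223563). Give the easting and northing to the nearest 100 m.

Zone 10 central meridian λ₀ = 6×10 − 183 = -123°; Δλ = +1.8501°.
Transverse Mercator on WGS84 with k₀ = 0.9996 gives E = 664743.931 m, N = 4090225.808 m.

E 664700 m, N 4090200 m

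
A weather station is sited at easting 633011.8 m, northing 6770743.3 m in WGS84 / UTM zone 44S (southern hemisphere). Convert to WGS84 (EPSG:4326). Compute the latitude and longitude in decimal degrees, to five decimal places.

lat -29.18500°, lon 82.36800°

Zone 44S: λ₀ = 81°, k₀ = 0.9996, false easting 500000 m, false northing 10000000 m.
Meridian distance M = (N − FN)/k₀ = -3230548.9 m.
Inverse transverse Mercator on WGS84 gives φ = -29.18499984°, λ = 82.36799962°.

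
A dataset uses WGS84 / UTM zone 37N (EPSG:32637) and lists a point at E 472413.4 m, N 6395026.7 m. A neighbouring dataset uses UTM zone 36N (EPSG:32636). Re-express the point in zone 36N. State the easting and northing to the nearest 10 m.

E 829840 m, N 6408420 m

UTM 37N → geographic: φ = 57.69660017°, λ = 38.53720011°.
UTM 36N (λ₀ = 33°) forward: E = 829842.543 m, N = 6408420.662 m.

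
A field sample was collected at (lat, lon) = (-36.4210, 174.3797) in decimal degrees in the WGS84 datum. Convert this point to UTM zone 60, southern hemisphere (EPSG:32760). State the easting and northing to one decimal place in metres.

E 265075.8 m, N 5966164.2 m

Zone 60 central meridian λ₀ = 6×60 − 183 = 177°; Δλ = -2.6203°.
Transverse Mercator on WGS84 with k₀ = 0.9996 gives E = 265075.815 m, N = 5966164.203 m.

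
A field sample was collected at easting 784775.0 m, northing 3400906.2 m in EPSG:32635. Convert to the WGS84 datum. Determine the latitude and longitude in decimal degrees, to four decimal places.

lat 30.7070°, lon 29.9733°

Zone 35N: λ₀ = 27°, k₀ = 0.9996, false easting 500000 m.
Meridian distance M = (N − FN)/k₀ = 3402267.1 m.
Inverse transverse Mercator on WGS84 gives φ = 30.70699973°, λ = 29.97329992°.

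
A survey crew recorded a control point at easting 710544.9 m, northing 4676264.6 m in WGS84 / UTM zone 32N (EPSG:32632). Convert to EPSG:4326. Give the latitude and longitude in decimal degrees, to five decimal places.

Zone 32N: λ₀ = 9°, k₀ = 0.9996, false easting 500000 m.
Meridian distance M = (N − FN)/k₀ = 4678135.9 m.
Inverse transverse Mercator on WGS84 gives φ = 42.21020044°, λ = 11.55060005°.

lat 42.21020°, lon 11.55060°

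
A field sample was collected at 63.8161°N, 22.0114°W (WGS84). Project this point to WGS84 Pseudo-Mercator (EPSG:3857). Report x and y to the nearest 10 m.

Web Mercator is spherical with R = a = 6378137 m.
x = R·λ = 6378137 × -0.384171403 = -2450297.840 m.
y = R·ln tan(π/4 + φ/2) = 6378137 × 1.458610519 = 9303217.718 m.

x -2450300 m, y 9303220 m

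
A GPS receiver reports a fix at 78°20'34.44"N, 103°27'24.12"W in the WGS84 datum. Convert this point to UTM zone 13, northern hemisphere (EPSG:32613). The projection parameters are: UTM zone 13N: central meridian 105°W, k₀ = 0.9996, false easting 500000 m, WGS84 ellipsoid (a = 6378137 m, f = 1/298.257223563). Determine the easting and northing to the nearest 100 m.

Zone 13 central meridian λ₀ = 6×13 − 183 = -105°; Δλ = +1.5433°.
Transverse Mercator on WGS84 with k₀ = 0.9996 gives E = 534806.949 m, N = 8697097.009 m.

E 534800 m, N 8697100 m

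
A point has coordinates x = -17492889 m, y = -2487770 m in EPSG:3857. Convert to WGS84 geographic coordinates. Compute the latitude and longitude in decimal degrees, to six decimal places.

lat -21.802004°, lon -157.141296°

R = 6378137 m. λ = x/R = -157.14129552°.
φ = 2·arctan(exp(y/R)) − 90° = 2·arctan(0.67703) − 90° = -21.80200414°.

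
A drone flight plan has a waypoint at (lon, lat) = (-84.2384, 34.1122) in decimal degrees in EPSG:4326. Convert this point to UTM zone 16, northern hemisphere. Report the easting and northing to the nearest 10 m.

E 754730 m, N 3778040 m

Zone 16 central meridian λ₀ = 6×16 − 183 = -87°; Δλ = +2.7616°.
Transverse Mercator on WGS84 with k₀ = 0.9996 gives E = 754728.859 m, N = 3778040.956 m.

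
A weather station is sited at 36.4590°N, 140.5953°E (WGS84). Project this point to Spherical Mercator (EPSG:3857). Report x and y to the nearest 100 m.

x 15651000 m, y 4364000 m

Web Mercator is spherical with R = a = 6378137 m.
x = R·λ = 6378137 × 2.453850898 = 15650997.204 m.
y = R·ln tan(π/4 + φ/2) = 6378137 × 0.684206730 = 4363964.262 m.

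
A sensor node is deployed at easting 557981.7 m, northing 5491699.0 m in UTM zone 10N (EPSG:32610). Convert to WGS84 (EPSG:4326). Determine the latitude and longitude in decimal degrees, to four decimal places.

lat 49.5751°, lon -122.1980°

Zone 10N: λ₀ = -123°, k₀ = 0.9996, false easting 500000 m.
Meridian distance M = (N − FN)/k₀ = 5493896.6 m.
Inverse transverse Mercator on WGS84 gives φ = 49.57509958°, λ = -122.19799950°.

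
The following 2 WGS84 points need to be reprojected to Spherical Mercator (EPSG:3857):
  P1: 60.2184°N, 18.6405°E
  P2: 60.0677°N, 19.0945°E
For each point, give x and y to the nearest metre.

Web Mercator: x = R·λ, y = R·ln tan(π/4+φ/2), R = 6378137 m.
P1 (60.2184°, 18.6405°) → (2075050.968, 8448523.587) m.
P2 (60.0677°, 19.0945°) → (2125590.017, 8414825.997) m.

P1: x 2075051 m, y 8448524 m; P2: x 2125590 m, y 8414826 m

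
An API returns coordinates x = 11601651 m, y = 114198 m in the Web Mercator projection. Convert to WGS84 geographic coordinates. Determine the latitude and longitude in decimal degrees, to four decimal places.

lat 1.0258°, lon 104.2194°

R = 6378137 m. λ = x/R = 104.21940414°.
φ = 2·arctan(exp(y/R)) − 90° = 2·arctan(1.01807) − 90° = 1.02580328°.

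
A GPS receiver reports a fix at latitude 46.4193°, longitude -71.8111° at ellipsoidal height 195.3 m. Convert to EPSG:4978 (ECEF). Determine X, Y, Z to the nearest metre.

X 1374965 m, Y -4184713 m, Z 4597642 m

WGS84: a = 6378137 m, e² = 0.006694380; N(φ) = a/√(1−e²sin²φ) = 6389369.647 m.
X = (N+h)·cosφ·cosλ = 1374965.277 m; Y = (N+h)·cosφ·sinλ = -4184712.814 m; Z = (N(1−e²)+h)·sinφ = 4597642.316 m.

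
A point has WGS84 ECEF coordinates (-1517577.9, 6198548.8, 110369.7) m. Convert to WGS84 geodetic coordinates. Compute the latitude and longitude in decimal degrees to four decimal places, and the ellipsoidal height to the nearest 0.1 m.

λ = atan2(Y, X) = 103.75699995°; p = √(X²+Y²) = 6381618.1 m.
Bowring's method on WGS84 (a = 6378137 m, b = 6356752.314 m) gives φ = 0.99749992°, h = 4441.900 m.

lat 0.9975°, lon 103.7570°, h 4441.9 m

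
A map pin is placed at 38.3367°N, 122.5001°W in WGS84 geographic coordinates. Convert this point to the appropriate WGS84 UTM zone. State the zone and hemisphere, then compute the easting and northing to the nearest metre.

Zone 10N: E 543689 m, N 4243292 m

Longitude -122.5001° lies in the 6° band [-126°, -120°), giving zone 10; latitude is north of the equator, so 10N.
Zone 10 central meridian λ₀ = 6×10 − 183 = -123°; Δλ = +0.4999°.
Transverse Mercator on WGS84 with k₀ = 0.9996 gives E = 543688.585 m, N = 4243291.879 m.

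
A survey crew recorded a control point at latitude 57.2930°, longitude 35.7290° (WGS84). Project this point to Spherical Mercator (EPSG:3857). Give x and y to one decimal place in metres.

Web Mercator is spherical with R = a = 6378137 m.
x = R·λ = 6378137 × 0.623588688 = 3977334.087 m.
y = R·ln tan(π/4 + φ/2) = 6378137 × 1.226101388 = 7820242.629 m.

x 3977334.1 m, y 7820242.6 m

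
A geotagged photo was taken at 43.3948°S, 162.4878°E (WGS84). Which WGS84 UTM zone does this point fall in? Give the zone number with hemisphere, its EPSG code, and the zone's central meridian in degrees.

Zone 58S (EPSG:32758), central meridian 165°

UTM zone = ⌊(λ + 180)/6⌋ + 1; 162.4878° ∈ [162°, 168°) → zone 58.
Hemisphere: S (φ < 0).
Central meridian λ₀ = 6×58 − 183 = 165°.
EPSG code: 32758.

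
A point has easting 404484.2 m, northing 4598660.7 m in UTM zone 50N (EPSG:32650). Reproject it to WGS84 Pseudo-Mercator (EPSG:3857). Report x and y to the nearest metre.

x 12896920 m, y 5091414 m

Unproject from UTM 50N (λ₀ = 117°) → φ = 41.53390043°, λ = 115.85499998°.
Web Mercator (R = 6378137 m): x = 12896919.604 m, y = 5091413.690 m.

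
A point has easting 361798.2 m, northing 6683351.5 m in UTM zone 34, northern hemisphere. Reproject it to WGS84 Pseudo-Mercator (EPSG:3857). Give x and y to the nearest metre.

Unproject from UTM 34N (λ₀ = 21°) → φ = 60.26330022°, λ = 18.50199937°.
Web Mercator (R = 6378137 m): x = 2059633.148 m, y = 8458593.536 m.

x 2059633 m, y 8458594 m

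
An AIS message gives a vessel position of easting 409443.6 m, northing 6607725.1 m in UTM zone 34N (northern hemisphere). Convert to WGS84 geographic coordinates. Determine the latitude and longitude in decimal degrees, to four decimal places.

lat 59.5979°, lon 19.3958°

Zone 34N: λ₀ = 21°, k₀ = 0.9996, false easting 500000 m.
Meridian distance M = (N − FN)/k₀ = 6610369.2 m.
Inverse transverse Mercator on WGS84 gives φ = 59.59789981°, λ = 19.39579952°.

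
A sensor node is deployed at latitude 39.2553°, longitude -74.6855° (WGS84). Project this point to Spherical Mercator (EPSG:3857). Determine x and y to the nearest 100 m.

x -8314000 m, y 4758300 m

Web Mercator is spherical with R = a = 6378137 m.
x = R·λ = 6378137 × -1.303507878 = -8313951.830 m.
y = R·ln tan(π/4 + φ/2) = 6378137 × 0.746034048 = 4758307.364 m.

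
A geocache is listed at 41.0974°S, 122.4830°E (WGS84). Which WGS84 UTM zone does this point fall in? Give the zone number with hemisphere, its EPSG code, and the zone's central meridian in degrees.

UTM zone = ⌊(λ + 180)/6⌋ + 1; 122.4830° ∈ [120°, 126°) → zone 51.
Hemisphere: S (φ < 0).
Central meridian λ₀ = 6×51 − 183 = 123°.
EPSG code: 32751.

Zone 51S (EPSG:32751), central meridian 123°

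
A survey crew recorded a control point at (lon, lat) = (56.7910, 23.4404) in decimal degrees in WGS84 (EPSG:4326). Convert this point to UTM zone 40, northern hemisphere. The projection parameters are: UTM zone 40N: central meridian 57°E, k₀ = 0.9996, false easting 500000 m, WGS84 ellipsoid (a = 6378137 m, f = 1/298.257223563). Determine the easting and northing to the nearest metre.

E 478651 m, N 2592289 m

Zone 40 central meridian λ₀ = 6×40 − 183 = 57°; Δλ = -0.2090°.
Transverse Mercator on WGS84 with k₀ = 0.9996 gives E = 478651.444 m, N = 2592288.767 m.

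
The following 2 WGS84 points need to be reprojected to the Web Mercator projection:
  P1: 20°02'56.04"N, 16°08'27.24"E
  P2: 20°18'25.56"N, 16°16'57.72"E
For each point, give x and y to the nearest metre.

P1: x 1796797 m, y 2278825 m; P2: x 1812582 m, y 2309447 m

Web Mercator: x = R·λ, y = R·ln tan(π/4+φ/2), R = 6378137 m.
P1 (20.0489°, 16.1409°) → (1796796.769, 2278824.704) m.
P2 (20.3071°, 16.2827°) → (1812581.873, 2309446.845) m.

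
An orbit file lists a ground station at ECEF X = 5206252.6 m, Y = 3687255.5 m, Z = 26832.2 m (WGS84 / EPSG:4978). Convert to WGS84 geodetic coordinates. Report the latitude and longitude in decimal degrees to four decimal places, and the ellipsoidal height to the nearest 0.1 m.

lat 0.2426°, lon 35.3075°, h 1647.0 m

λ = atan2(Y, X) = 35.30749959°; p = √(X²+Y²) = 6379727.2 m.
Bowring's method on WGS84 (a = 6378137 m, b = 6356752.314 m) gives φ = 0.24259987°, h = 1647.015 m.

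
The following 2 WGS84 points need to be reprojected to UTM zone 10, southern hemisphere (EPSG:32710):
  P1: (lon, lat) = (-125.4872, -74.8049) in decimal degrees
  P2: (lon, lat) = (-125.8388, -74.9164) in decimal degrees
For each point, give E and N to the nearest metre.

P1: E 427251 m, N 1696637 m; P2: E 417569 m, N 1683749 m

UTM zone 10S: λ₀ = -123°, k₀ = 0.9996.
P1 (-74.8049°, -125.4872°) → (427251.077, 1696636.958) m.
P2 (-74.9164°, -125.8388°) → (417568.662, 1683748.527) m.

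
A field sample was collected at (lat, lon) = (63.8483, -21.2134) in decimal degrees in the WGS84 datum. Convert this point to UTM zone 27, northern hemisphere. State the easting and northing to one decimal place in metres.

Zone 27 central meridian λ₀ = 6×27 − 183 = -21°; Δλ = -0.2134°.
Transverse Mercator on WGS84 with k₀ = 0.9996 gives E = 489505.606 m, N = 7080127.535 m.

E 489505.6 m, N 7080127.5 m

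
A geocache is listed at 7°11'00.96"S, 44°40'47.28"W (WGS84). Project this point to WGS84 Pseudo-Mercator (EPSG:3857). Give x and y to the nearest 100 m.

Web Mercator is spherical with R = a = 6378137 m.
x = R·λ = 6378137 × -0.779809619 = -4973732.585 m.
y = R·ln tan(π/4 + φ/2) = 6378137 × -0.125707248 = -801778.048 m.

x -4973700 m, y -801800 m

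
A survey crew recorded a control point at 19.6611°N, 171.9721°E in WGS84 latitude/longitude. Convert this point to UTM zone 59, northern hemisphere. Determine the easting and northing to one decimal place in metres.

Zone 59 central meridian λ₀ = 6×59 − 183 = 171°; Δλ = +0.9721°.
Transverse Mercator on WGS84 with k₀ = 0.9996 gives E = 601906.398 m, N = 2174270.227 m.

E 601906.4 m, N 2174270.2 m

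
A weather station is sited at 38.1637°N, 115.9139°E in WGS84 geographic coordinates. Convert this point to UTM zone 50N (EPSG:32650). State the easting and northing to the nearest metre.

Zone 50 central meridian λ₀ = 6×50 − 183 = 117°; Δλ = -1.0861°.
Transverse Mercator on WGS84 with k₀ = 0.9996 gives E = 404854.320 m, N = 4224535.393 m.

E 404854 m, N 4224535 m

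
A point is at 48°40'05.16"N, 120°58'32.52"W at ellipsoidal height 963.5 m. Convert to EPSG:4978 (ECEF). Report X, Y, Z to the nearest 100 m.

WGS84: a = 6378137 m, e² = 0.006694380; N(φ) = a/√(1−e²sin²φ) = 6390208.633 m.
X = (N+h)·cosφ·cosλ = -2172367.364 m; Y = (N+h)·cosφ·sinλ = -3618902.153 m; Z = (N(1−e²)+h)·sinφ = 4766986.917 m.

X -2172400 m, Y -3618900 m, Z 4767000 m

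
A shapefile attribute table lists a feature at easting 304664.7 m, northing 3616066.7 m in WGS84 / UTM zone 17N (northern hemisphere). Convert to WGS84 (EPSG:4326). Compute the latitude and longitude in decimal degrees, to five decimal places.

lat 32.66500°, lon -83.08300°

Zone 17N: λ₀ = -81°, k₀ = 0.9996, false easting 500000 m.
Meridian distance M = (N − FN)/k₀ = 3617513.7 m.
Inverse transverse Mercator on WGS84 gives φ = 32.66499960°, λ = -83.08299999°.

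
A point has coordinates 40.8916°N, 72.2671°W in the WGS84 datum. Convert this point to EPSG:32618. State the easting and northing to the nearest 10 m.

Zone 18 central meridian λ₀ = 6×18 − 183 = -75°; Δλ = +2.7329°.
Transverse Mercator on WGS84 with k₀ = 0.9996 gives E = 730229.862 m, N = 4530319.637 m.

E 730230 m, N 4530320 m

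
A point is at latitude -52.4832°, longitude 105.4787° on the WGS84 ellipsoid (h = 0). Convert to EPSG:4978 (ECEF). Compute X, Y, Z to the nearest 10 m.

WGS84: a = 6378137 m, e² = 0.006694380; N(φ) = a/√(1−e²sin²φ) = 6391610.688 m.
X = (N+h)·cosφ·cosλ = -1038818.263 m; Y = (N+h)·cosφ·sinλ = 3751272.431 m; Z = (N(1−e²)+h)·sinφ = -5035726.319 m.

X -1038820 m, Y 3751270 m, Z -5035730 m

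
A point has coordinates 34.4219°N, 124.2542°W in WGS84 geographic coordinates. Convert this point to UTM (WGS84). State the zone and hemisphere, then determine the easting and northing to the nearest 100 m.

Zone 10N: E 384700 m, N 3809700 m

Longitude -124.2542° lies in the 6° band [-126°, -120°), giving zone 10; latitude is north of the equator, so 10N.
Zone 10 central meridian λ₀ = 6×10 − 183 = -123°; Δλ = -1.2542°.
Transverse Mercator on WGS84 with k₀ = 0.9996 gives E = 384749.751 m, N = 3809650.143 m.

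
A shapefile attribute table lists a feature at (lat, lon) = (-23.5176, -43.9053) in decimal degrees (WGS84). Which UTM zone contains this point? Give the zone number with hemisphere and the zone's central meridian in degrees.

UTM zone = ⌊(λ + 180)/6⌋ + 1; -43.9053° ∈ [-48°, -42°) → zone 23.
Hemisphere: S (φ < 0).
Central meridian λ₀ = 6×23 − 183 = -45°.

Zone 23S, central meridian -45°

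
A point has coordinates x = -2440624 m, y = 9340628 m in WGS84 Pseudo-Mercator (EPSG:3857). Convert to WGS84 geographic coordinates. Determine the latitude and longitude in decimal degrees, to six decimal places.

R = 6378137 m. λ = x/R = -21.92449842°.
φ = 2·arctan(exp(y/R)) − 90° = 2·arctan(4.32528) − 90° = 63.96399899°.

lat 63.963999°, lon -21.924498°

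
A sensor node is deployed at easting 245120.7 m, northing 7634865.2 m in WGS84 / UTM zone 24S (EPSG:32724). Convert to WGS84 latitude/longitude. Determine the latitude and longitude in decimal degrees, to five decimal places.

lat -21.37040°, lon -41.45800°

Zone 24S: λ₀ = -39°, k₀ = 0.9996, false easting 500000 m, false northing 10000000 m.
Meridian distance M = (N − FN)/k₀ = -2366081.2 m.
Inverse transverse Mercator on WGS84 gives φ = -21.37040015°, λ = -41.45800011°.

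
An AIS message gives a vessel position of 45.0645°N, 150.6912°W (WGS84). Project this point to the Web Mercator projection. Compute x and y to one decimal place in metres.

Web Mercator is spherical with R = a = 6378137 m.
x = R·λ = 6378137 × -2.630057594 = -16774867.651 m.
y = R·ln tan(π/4 + φ/2) = 6378137 × 0.882966517 = 5631681.413 m.

x -16774867.7 m, y 5631681.4 m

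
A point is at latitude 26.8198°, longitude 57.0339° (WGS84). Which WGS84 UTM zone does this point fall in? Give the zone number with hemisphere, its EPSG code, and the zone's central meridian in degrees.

UTM zone = ⌊(λ + 180)/6⌋ + 1; 57.0339° ∈ [54°, 60°) → zone 40.
Hemisphere: N (φ ≥ 0).
Central meridian λ₀ = 6×40 − 183 = 57°.
EPSG code: 32640.

Zone 40N (EPSG:32640), central meridian 57°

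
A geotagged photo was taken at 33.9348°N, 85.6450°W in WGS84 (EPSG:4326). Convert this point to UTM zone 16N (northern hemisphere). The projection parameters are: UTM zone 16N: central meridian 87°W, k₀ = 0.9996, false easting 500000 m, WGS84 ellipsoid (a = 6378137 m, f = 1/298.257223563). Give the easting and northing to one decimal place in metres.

Zone 16 central meridian λ₀ = 6×16 − 183 = -87°; Δλ = +1.3550°.
Transverse Mercator on WGS84 with k₀ = 0.9996 gives E = 625231.269 m, N = 3755753.523 m.

E 625231.3 m, N 3755753.5 m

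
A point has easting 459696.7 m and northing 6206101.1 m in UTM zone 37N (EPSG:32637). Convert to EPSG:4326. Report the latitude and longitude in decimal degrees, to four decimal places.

Zone 37N: λ₀ = 39°, k₀ = 0.9996, false easting 500000 m.
Meridian distance M = (N − FN)/k₀ = 6208584.5 m.
Inverse transverse Mercator on WGS84 gives φ = 55.99850034°, λ = 38.35380037°.

lat 55.9985°, lon 38.3538°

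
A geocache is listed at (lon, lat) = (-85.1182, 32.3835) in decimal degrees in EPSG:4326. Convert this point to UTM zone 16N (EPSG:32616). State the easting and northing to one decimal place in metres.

Zone 16 central meridian λ₀ = 6×16 − 183 = -87°; Δλ = +1.8818°.
Transverse Mercator on WGS84 with k₀ = 0.9996 gives E = 677015.931 m, N = 3584502.306 m.

E 677015.9 m, N 3584502.3 m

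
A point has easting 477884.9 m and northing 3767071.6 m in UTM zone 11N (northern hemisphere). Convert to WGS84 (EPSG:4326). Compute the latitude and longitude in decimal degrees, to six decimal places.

lat 34.044100°, lon -117.239600°

Zone 11N: λ₀ = -117°, k₀ = 0.9996, false easting 500000 m.
Meridian distance M = (N − FN)/k₀ = 3768579.0 m.
Inverse transverse Mercator on WGS84 gives φ = 34.04409998°, λ = -117.23959974°.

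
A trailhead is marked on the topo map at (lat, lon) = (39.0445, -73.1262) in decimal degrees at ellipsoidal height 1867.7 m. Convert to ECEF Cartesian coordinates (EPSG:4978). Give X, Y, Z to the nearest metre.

X 1440197 m, Y -4748050 m, Z 3997332 m

WGS84: a = 6378137 m, e² = 0.006694380; N(φ) = a/√(1−e²sin²φ) = 6386625.218 m.
X = (N+h)·cosφ·cosλ = 1440196.588 m; Y = (N+h)·cosφ·sinλ = -4748049.867 m; Z = (N(1−e²)+h)·sinφ = 3997331.586 m.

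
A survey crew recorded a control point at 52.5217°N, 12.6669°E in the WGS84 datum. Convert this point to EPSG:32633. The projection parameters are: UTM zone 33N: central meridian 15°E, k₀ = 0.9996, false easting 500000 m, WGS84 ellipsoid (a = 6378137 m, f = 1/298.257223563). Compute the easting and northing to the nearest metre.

Zone 33 central meridian λ₀ = 6×33 − 183 = 15°; Δλ = -2.3331°.
Transverse Mercator on WGS84 with k₀ = 0.9996 gives E = 341711.325 m, N = 5821623.915 m.

E 341711 m, N 5821624 m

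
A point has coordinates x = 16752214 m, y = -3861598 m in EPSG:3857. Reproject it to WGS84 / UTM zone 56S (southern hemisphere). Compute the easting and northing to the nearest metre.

E 264609 m, N 6374112 m

Web Mercator inverse (R = 6378137 m) → φ = -32.74569749°, λ = 150.48769879°.
UTM 56S forward: E = 264608.812 m, N = 6374111.906 m.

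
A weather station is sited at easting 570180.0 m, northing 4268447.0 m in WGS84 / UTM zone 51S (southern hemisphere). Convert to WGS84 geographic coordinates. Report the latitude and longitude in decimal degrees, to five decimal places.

lat -51.73050°, lon 124.01620°

Zone 51S: λ₀ = 123°, k₀ = 0.9996, false easting 500000 m, false northing 10000000 m.
Meridian distance M = (N − FN)/k₀ = -5733846.5 m.
Inverse transverse Mercator on WGS84 gives φ = -51.73050013°, λ = 124.01620030°.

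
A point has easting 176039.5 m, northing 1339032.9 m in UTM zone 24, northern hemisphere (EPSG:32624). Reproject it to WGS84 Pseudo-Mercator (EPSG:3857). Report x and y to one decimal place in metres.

Unproject from UTM 24N (λ₀ = -39°) → φ = 12.09689998°, λ = -41.97580012°.
Web Mercator (R = 6378137 m): x = -4672724.695 m, y = 1356738.238 m.

x -4672724.7 m, y 1356738.2 m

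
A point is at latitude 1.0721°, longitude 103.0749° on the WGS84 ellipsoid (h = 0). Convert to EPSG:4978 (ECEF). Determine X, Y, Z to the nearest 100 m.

X -1442600 m, Y 6211700 m, Z 118500 m

WGS84: a = 6378137 m, e² = 0.006694380; N(φ) = a/√(1−e²sin²φ) = 6378144.474 m.
X = (N+h)·cosφ·cosλ = -1442640.647 m; Y = (N+h)·cosφ·sinλ = 6211704.528 m; Z = (N(1−e²)+h)·sinφ = 118539.902 m.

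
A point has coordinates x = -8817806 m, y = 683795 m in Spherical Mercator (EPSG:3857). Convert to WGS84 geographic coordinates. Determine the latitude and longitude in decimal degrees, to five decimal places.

R = 6378137 m. λ = x/R = -79.21169902°.
φ = 2·arctan(exp(y/R)) − 90° = 2·arctan(1.11317) − 90° = 6.13090165°.

lat 6.13090°, lon -79.21170°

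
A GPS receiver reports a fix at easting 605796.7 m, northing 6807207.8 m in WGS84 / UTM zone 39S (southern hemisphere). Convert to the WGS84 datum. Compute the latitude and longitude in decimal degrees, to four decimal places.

Zone 39S: λ₀ = 51°, k₀ = 0.9996, false easting 500000 m, false northing 10000000 m.
Meridian distance M = (N − FN)/k₀ = -3194069.8 m.
Inverse transverse Mercator on WGS84 gives φ = -28.85850019°, λ = 52.08470029°.

lat -28.8585°, lon 52.0847°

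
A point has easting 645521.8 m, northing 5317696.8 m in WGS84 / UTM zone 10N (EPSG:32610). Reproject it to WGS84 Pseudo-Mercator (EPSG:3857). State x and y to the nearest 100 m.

Unproject from UTM 10N (λ₀ = -123°) → φ = 47.99599997°, λ = -121.04929993°.
Web Mercator (R = 6378137 m): x = -13475146.429 m, y = 6106189.398 m.

x -13475100 m, y 6106200 m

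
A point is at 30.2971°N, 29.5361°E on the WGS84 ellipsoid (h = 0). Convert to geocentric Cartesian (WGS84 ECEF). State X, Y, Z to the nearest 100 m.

X 4795400 m, Y 2717100 m, Z 3198900 m

WGS84: a = 6378137 m, e² = 0.006694380; N(φ) = a/√(1−e²sin²φ) = 6383577.318 m.
X = (N+h)·cosφ·cosλ = 4795441.763 m; Y = (N+h)·cosφ·sinλ = 2717120.424 m; Z = (N(1−e²)+h)·sinφ = 3198853.464 m.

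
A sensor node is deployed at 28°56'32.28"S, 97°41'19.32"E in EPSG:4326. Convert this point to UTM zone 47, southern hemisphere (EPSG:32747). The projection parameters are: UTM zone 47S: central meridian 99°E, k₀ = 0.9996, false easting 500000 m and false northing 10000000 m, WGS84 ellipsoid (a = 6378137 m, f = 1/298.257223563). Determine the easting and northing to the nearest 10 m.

Zone 47 central meridian λ₀ = 6×47 − 183 = 99°; Δλ = -1.3113°.
Transverse Mercator on WGS84 with k₀ = 0.9996 gives E = 372202.628 m, N = 6797699.237 m.

E 372200 m, N 6797700 m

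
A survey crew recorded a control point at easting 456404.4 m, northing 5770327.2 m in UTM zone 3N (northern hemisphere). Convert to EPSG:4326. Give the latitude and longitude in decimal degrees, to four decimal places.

Zone 3N: λ₀ = -165°, k₀ = 0.9996, false easting 500000 m.
Meridian distance M = (N − FN)/k₀ = 5772636.3 m.
Inverse transverse Mercator on WGS84 gives φ = 52.08179955°, λ = -165.63619990°.

lat 52.0818°, lon -165.6362°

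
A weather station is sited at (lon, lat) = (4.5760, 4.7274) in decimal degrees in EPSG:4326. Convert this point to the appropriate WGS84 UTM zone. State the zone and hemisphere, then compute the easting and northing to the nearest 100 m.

Longitude 4.5760° lies in the 6° band [0°, 6°), giving zone 31; latitude is north of the equator, so 31N.
Zone 31 central meridian λ₀ = 6×31 − 183 = 3°; Δλ = +1.5760°.
Transverse Mercator on WGS84 with k₀ = 0.9996 gives E = 674798.615 m, N = 522729.798 m.

Zone 31N: E 674800 m, N 522700 m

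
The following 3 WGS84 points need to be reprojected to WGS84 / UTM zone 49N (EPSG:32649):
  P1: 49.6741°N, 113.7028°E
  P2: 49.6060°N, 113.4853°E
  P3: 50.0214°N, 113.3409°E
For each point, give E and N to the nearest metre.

UTM zone 49N: λ₀ = 111°, k₀ = 0.9996.
P1 (49.6741°, 113.7028°) → (694996.320, 5505904.238) m.
P2 (49.6060°, 113.4853°) → (679556.587, 5497792.248) m.
P3 (50.0214°, 113.3409°) → (667682.882, 5543635.604) m.

P1: E 694996 m, N 5505904 m; P2: E 679557 m, N 5497792 m; P3: E 667683 m, N 5543636 m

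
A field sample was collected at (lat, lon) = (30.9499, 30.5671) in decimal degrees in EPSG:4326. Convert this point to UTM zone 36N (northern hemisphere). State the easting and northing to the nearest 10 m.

E 267590 m, N 3426590 m

Zone 36 central meridian λ₀ = 6×36 − 183 = 33°; Δλ = -2.4329°.
Transverse Mercator on WGS84 with k₀ = 0.9996 gives E = 267586.141 m, N = 3426588.270 m.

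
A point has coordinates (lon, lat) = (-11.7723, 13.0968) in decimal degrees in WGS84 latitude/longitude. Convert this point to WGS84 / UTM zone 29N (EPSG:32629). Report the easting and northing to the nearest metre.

E 199379 m, N 1449489 m

Zone 29 central meridian λ₀ = 6×29 − 183 = -9°; Δλ = -2.7723°.
Transverse Mercator on WGS84 with k₀ = 0.9996 gives E = 199378.974 m, N = 1449489.470 m.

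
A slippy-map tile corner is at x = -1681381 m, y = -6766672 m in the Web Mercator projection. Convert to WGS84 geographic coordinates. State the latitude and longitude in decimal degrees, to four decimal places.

R = 6378137 m. λ = x/R = -15.10410251°.
φ = 2·arctan(exp(y/R)) − 90° = 2·arctan(0.34614) − 90° = -51.81460040°.

lat -51.8146°, lon -15.1041°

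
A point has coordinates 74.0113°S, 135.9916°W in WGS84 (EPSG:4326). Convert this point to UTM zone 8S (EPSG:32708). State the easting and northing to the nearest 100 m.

Zone 8 central meridian λ₀ = 6×8 − 183 = -135°; Δλ = -0.9916°.
Transverse Mercator on WGS84 with k₀ = 0.9996 gives E = 469513.863 m, N = 1786447.628 m.

E 469500 m, N 1786400 m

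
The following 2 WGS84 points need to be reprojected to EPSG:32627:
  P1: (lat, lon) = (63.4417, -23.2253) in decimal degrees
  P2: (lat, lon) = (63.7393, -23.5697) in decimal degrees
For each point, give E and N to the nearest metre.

UTM zone 27N: λ₀ = -21°, k₀ = 0.9996.
P1 (63.4417°, -23.2253°) → (389006.043, 7036732.015) m.
P2 (63.7393°, -23.5697°) → (373166.553, 7070515.438) m.

P1: E 389006 m, N 7036732 m; P2: E 373167 m, N 7070515 m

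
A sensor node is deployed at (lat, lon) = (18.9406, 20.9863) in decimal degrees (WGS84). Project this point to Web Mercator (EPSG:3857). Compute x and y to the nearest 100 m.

x 2336200 m, y 2147900 m

Web Mercator is spherical with R = a = 6378137 m.
x = R·λ = 6378137 × 0.366280033 = 2336184.230 m.
y = R·ln tan(π/4 + φ/2) = 6378137 × 0.336766641 = 2147943.774 m.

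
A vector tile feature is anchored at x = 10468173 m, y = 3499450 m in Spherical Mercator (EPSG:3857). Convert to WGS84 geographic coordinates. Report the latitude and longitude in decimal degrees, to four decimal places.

R = 6378137 m. λ = x/R = 94.03719803°.
φ = 2·arctan(exp(y/R)) − 90° = 2·arctan(1.73094) − 90° = 29.96809957°.

lat 29.9681°, lon 94.0372°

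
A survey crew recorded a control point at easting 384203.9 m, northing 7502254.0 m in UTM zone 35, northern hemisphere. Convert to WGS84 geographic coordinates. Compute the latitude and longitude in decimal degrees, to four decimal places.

Zone 35N: λ₀ = 27°, k₀ = 0.9996, false easting 500000 m.
Meridian distance M = (N − FN)/k₀ = 7505256.1 m.
Inverse transverse Mercator on WGS84 gives φ = 67.61289969°, λ = 24.27479938°.

lat 67.6129°, lon 24.2748°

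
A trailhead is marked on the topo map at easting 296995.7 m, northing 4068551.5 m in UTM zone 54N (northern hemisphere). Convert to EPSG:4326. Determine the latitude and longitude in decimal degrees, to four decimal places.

lat 36.7410°, lon 138.7263°

Zone 54N: λ₀ = 141°, k₀ = 0.9996, false easting 500000 m.
Meridian distance M = (N − FN)/k₀ = 4070179.6 m.
Inverse transverse Mercator on WGS84 gives φ = 36.74099965°, λ = 138.72629969°.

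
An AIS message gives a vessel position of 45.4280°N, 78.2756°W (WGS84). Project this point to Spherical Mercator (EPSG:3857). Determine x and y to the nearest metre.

Web Mercator is spherical with R = a = 6378137 m.
x = R·λ = 6378137 × -1.366166944 = -8713599.934 m.
y = R·ln tan(π/4 + φ/2) = 6378137 × 0.891977529 = 5689154.884 m.

x -8713600 m, y 5689155 m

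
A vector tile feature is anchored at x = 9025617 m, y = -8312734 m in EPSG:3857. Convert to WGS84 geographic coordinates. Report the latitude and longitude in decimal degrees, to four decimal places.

R = 6378137 m. λ = x/R = 81.07849700°.
φ = 2·arctan(exp(y/R)) − 90° = 2·arctan(0.27163) − 90° = -59.60690109°.

lat -59.6069°, lon 81.0785°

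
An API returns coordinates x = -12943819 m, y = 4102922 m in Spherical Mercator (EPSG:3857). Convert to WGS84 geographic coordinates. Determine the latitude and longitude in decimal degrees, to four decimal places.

lat 34.5502°, lon -116.2763°

R = 6378137 m. λ = x/R = -116.27630443°.
φ = 2·arctan(exp(y/R)) − 90° = 2·arctan(1.90271) − 90° = 34.55020083°.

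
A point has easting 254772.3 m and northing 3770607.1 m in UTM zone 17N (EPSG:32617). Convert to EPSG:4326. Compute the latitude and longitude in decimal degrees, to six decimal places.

lat 34.047500°, lon -83.656601°

Zone 17N: λ₀ = -81°, k₀ = 0.9996, false easting 500000 m.
Meridian distance M = (N − FN)/k₀ = 3772115.9 m.
Inverse transverse Mercator on WGS84 gives φ = 34.04750017°, λ = -83.656600504°.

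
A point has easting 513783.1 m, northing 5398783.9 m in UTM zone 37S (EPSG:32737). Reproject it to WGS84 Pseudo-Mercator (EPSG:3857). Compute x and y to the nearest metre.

Unproject from UTM 37S (λ₀ = 39°) → φ = -41.56249957°, λ = 39.16529969°.
Web Mercator (R = 6378137 m): x = 4359861.219 m, y = -5095667.631 m.

x 4359861 m, y -5095668 m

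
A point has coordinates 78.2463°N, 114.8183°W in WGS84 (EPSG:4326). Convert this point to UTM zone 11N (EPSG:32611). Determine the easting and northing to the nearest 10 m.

E 549600 m, N 8686780 m

Zone 11 central meridian λ₀ = 6×11 − 183 = -117°; Δλ = +2.1817°.
Transverse Mercator on WGS84 with k₀ = 0.9996 gives E = 549601.603 m, N = 8686781.719 m.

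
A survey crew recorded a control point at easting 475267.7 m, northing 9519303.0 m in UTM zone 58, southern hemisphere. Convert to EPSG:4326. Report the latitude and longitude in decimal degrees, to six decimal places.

lat -4.348900°, lon 164.777100°

Zone 58S: λ₀ = 165°, k₀ = 0.9996, false easting 500000 m, false northing 10000000 m.
Meridian distance M = (N − FN)/k₀ = -480889.4 m.
Inverse transverse Mercator on WGS84 gives φ = -4.34889978°, λ = 164.77710012°.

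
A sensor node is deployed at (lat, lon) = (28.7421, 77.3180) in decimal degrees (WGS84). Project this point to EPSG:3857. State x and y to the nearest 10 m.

x 8607000 m, y 3342860 m

Web Mercator is spherical with R = a = 6378137 m.
x = R·λ = 6378137 × 1.349453671 = 8607000.389 m.
y = R·ln tan(π/4 + φ/2) = 6378137 × 0.524112592 = 3342861.915 m.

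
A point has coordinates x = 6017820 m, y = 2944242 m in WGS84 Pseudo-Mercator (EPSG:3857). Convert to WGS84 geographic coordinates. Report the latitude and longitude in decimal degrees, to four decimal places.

lat 25.5564°, lon 54.0590°

R = 6378137 m. λ = x/R = 54.05899683°.
φ = 2·arctan(exp(y/R)) − 90° = 2·arctan(1.58663) − 90° = 25.55639909°.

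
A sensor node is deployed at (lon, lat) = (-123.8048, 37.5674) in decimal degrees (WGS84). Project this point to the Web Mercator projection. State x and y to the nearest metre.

x -13781887 m, y 4518493 m

Web Mercator is spherical with R = a = 6378137 m.
x = R·λ = 6378137 × -2.160801390 = -13781887.294 m.
y = R·ln tan(π/4 + φ/2) = 6378137 × 0.708434596 = 4518492.907 m.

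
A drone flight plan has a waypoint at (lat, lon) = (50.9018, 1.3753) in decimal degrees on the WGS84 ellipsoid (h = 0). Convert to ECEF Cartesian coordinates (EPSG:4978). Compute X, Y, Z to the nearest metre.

X 4029354 m, Y 96737 m, Z 4926662 m

WGS84: a = 6378137 m, e² = 0.006694380; N(φ) = a/√(1−e²sin²φ) = 6391033.963 m.
X = (N+h)·cosφ·cosλ = 4029353.616 m; Y = (N+h)·cosφ·sinλ = 96737.222 m; Z = (N(1−e²)+h)·sinφ = 4926662.345 m.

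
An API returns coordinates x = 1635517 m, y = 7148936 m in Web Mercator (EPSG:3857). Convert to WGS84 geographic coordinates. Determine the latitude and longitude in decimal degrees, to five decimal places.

lat 53.88780°, lon 14.69210°

R = 6378137 m. λ = x/R = 14.69209919°.
φ = 2·arctan(exp(y/R)) − 90° = 2·arctan(3.06746) − 90° = 53.88780249°.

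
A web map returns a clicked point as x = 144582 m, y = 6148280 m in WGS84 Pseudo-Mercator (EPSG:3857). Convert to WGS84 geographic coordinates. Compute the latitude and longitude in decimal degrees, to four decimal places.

lat 48.2484°, lon 1.2988°

R = 6378137 m. λ = x/R = 1.29880220°.
φ = 2·arctan(exp(y/R)) − 90° = 2·arctan(2.62206) − 90° = 48.24840189°.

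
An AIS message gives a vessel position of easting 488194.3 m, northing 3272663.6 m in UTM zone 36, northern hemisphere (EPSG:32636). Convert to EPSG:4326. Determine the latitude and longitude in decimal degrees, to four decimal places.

Zone 36N: λ₀ = 33°, k₀ = 0.9996, false easting 500000 m.
Meridian distance M = (N − FN)/k₀ = 3273973.2 m.
Inverse transverse Mercator on WGS84 gives φ = 29.58370004°, λ = 32.87810039°.

lat 29.5837°, lon 32.8781°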